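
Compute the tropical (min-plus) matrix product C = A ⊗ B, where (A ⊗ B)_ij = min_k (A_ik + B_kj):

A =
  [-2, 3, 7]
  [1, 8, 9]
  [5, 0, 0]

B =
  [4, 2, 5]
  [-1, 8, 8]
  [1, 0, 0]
A ⊗ B =
  [2, 0, 3]
  [5, 3, 6]
  [-1, 0, 0]

Apply the min-plus product entry-by-entry:
  C[0][0] = min over k of (A[0][0] + B[0][0] = -2 + 4 = 2, A[0][1] + B[1][0] = 3 + -1 = 2, A[0][2] + B[2][0] = 7 + 1 = 8) = 2 (attained at k = 0)
  C[0][1] = min over k of (A[0][0] + B[0][1] = -2 + 2 = 0, A[0][1] + B[1][1] = 3 + 8 = 11, A[0][2] + B[2][1] = 7 + 0 = 7) = 0 (attained at k = 0)
  C[0][2] = min over k of (A[0][0] + B[0][2] = -2 + 5 = 3, A[0][1] + B[1][2] = 3 + 8 = 11, A[0][2] + B[2][2] = 7 + 0 = 7) = 3 (attained at k = 0)
  C[1][0] = min over k of (A[1][0] + B[0][0] = 1 + 4 = 5, A[1][1] + B[1][0] = 8 + -1 = 7, A[1][2] + B[2][0] = 9 + 1 = 10) = 5 (attained at k = 0)
  C[1][1] = min over k of (A[1][0] + B[0][1] = 1 + 2 = 3, A[1][1] + B[1][1] = 8 + 8 = 16, A[1][2] + B[2][1] = 9 + 0 = 9) = 3 (attained at k = 0)
  C[1][2] = min over k of (A[1][0] + B[0][2] = 1 + 5 = 6, A[1][1] + B[1][2] = 8 + 8 = 16, A[1][2] + B[2][2] = 9 + 0 = 9) = 6 (attained at k = 0)
  C[2][0] = min over k of (A[2][0] + B[0][0] = 5 + 4 = 9, A[2][1] + B[1][0] = 0 + -1 = -1, A[2][2] + B[2][0] = 0 + 1 = 1) = -1 (attained at k = 1)
  C[2][1] = min over k of (A[2][0] + B[0][1] = 5 + 2 = 7, A[2][1] + B[1][1] = 0 + 8 = 8, A[2][2] + B[2][1] = 0 + 0 = 0) = 0 (attained at k = 2)
  C[2][2] = min over k of (A[2][0] + B[0][2] = 5 + 5 = 10, A[2][1] + B[1][2] = 0 + 8 = 8, A[2][2] + B[2][2] = 0 + 0 = 0) = 0 (attained at k = 2)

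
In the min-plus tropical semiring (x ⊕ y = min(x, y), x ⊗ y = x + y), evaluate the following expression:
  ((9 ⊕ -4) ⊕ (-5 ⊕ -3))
((9 ⊕ -4) ⊕ (-5 ⊕ -3)) = -5

Expand innermost to outermost. Recall ⊕ takes the minimum of its arguments and ⊗ takes their sum. Working out the expression ((9 ⊕ -4) ⊕ (-5 ⊕ -3)) gives -5.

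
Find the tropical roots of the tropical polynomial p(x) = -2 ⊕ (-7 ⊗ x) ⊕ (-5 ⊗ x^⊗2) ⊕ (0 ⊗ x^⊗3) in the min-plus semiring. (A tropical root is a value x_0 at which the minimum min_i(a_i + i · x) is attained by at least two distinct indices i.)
Roots: {-5, -2, 5}

Each tropical root is a break point of the lower envelope of the lines y = a_i + i · x (there are 4 lines, with slopes 0, 1, ..., 3). Only the lines that attain the minimum somewhere contribute to roots; other lines are dominated. Here the surviving (envelope) indices are i = 3, i = 2, i = 1, i = 0.
Intersections between consecutive envelope lines give the roots: for adjacent envelope indices i < j the intersection is x = (a_i − a_j) / (j − i). Reading off the sorted break points: {-5, -2, 5}.
Verification: at each break x_0, at least two indices attain the minimum of min_i(a_i + i · x_0).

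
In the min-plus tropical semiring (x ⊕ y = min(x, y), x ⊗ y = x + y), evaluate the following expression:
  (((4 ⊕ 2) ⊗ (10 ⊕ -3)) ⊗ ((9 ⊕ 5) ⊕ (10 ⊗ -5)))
(((4 ⊕ 2) ⊗ (10 ⊕ -3)) ⊗ ((9 ⊕ 5) ⊕ (10 ⊗ -5))) = 4

Expand innermost to outermost. Recall ⊕ takes the minimum of its arguments and ⊗ takes their sum. Working out the expression (((4 ⊕ 2) ⊗ (10 ⊕ -3)) ⊗ ((9 ⊕ 5) ⊕ (10 ⊗ -5))) gives 4.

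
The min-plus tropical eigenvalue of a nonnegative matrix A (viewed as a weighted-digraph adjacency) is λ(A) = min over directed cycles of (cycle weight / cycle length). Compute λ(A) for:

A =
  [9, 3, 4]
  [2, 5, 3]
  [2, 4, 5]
λ(A) = 5/2

Enumerate directed cycles and compute their means (weight / length). Sample:
  cycle 0 → 0: weight = 9, length = 1, mean = 9/1 ≈ 9.000
  cycle 1 → 1: weight = 5, length = 1, mean = 5/1 ≈ 5.000
  cycle 2 → 2: weight = 5, length = 1, mean = 5/1 ≈ 5.000
  cycle 0 → 1 → 0: weight = 5, length = 2, mean = 5/2 ≈ 2.500
  cycle 0 → 2 → 0: weight = 6, length = 2, mean = 6/2 ≈ 3.000
  cycle 1 → 0 → 1: weight = 5, length = 2, mean = 5/2 ≈ 2.500
Minimum mean = 2.500, attained e.g. along the cycle 0 → 1 → 0 with weight 5 and length 2. So λ(A) = 5/2 = 5/2.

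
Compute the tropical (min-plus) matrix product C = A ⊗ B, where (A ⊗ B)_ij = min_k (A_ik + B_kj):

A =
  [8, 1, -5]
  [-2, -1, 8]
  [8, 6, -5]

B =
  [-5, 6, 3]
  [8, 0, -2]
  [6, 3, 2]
A ⊗ B =
  [1, -2, -3]
  [-7, -1, -3]
  [1, -2, -3]

Apply the min-plus product entry-by-entry:
  C[0][0] = min over k of (A[0][0] + B[0][0] = 8 + -5 = 3, A[0][1] + B[1][0] = 1 + 8 = 9, A[0][2] + B[2][0] = -5 + 6 = 1) = 1 (attained at k = 2)
  C[0][1] = min over k of (A[0][0] + B[0][1] = 8 + 6 = 14, A[0][1] + B[1][1] = 1 + 0 = 1, A[0][2] + B[2][1] = -5 + 3 = -2) = -2 (attained at k = 2)
  C[0][2] = min over k of (A[0][0] + B[0][2] = 8 + 3 = 11, A[0][1] + B[1][2] = 1 + -2 = -1, A[0][2] + B[2][2] = -5 + 2 = -3) = -3 (attained at k = 2)
  C[1][0] = min over k of (A[1][0] + B[0][0] = -2 + -5 = -7, A[1][1] + B[1][0] = -1 + 8 = 7, A[1][2] + B[2][0] = 8 + 6 = 14) = -7 (attained at k = 0)
  C[1][1] = min over k of (A[1][0] + B[0][1] = -2 + 6 = 4, A[1][1] + B[1][1] = -1 + 0 = -1, A[1][2] + B[2][1] = 8 + 3 = 11) = -1 (attained at k = 1)
  C[1][2] = min over k of (A[1][0] + B[0][2] = -2 + 3 = 1, A[1][1] + B[1][2] = -1 + -2 = -3, A[1][2] + B[2][2] = 8 + 2 = 10) = -3 (attained at k = 1)
  C[2][0] = min over k of (A[2][0] + B[0][0] = 8 + -5 = 3, A[2][1] + B[1][0] = 6 + 8 = 14, A[2][2] + B[2][0] = -5 + 6 = 1) = 1 (attained at k = 2)
  C[2][1] = min over k of (A[2][0] + B[0][1] = 8 + 6 = 14, A[2][1] + B[1][1] = 6 + 0 = 6, A[2][2] + B[2][1] = -5 + 3 = -2) = -2 (attained at k = 2)
  C[2][2] = min over k of (A[2][0] + B[0][2] = 8 + 3 = 11, A[2][1] + B[1][2] = 6 + -2 = 4, A[2][2] + B[2][2] = -5 + 2 = -3) = -3 (attained at k = 2)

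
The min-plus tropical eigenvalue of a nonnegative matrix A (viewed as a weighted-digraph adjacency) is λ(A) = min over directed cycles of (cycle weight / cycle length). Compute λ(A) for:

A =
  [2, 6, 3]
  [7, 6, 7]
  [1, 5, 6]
λ(A) = 2

Enumerate directed cycles and compute their means (weight / length). Sample:
  cycle 0 → 0: weight = 2, length = 1, mean = 2/1 ≈ 2.000
  cycle 1 → 1: weight = 6, length = 1, mean = 6/1 ≈ 6.000
  cycle 2 → 2: weight = 6, length = 1, mean = 6/1 ≈ 6.000
  cycle 0 → 1 → 0: weight = 13, length = 2, mean = 13/2 ≈ 6.500
  cycle 0 → 2 → 0: weight = 4, length = 2, mean = 4/2 ≈ 2.000
  cycle 1 → 0 → 1: weight = 13, length = 2, mean = 13/2 ≈ 6.500
Minimum mean = 2.000, attained e.g. along the cycle 0 → 0 with weight 2 and length 1. So λ(A) = 2/1 = 2.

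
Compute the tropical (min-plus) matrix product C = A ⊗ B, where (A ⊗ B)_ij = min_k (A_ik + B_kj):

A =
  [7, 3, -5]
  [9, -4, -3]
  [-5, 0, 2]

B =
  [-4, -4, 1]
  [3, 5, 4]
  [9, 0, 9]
A ⊗ B =
  [3, -5, 4]
  [-1, -3, 0]
  [-9, -9, -4]

Apply the min-plus product entry-by-entry:
  C[0][0] = min over k of (A[0][0] + B[0][0] = 7 + -4 = 3, A[0][1] + B[1][0] = 3 + 3 = 6, A[0][2] + B[2][0] = -5 + 9 = 4) = 3 (attained at k = 0)
  C[0][1] = min over k of (A[0][0] + B[0][1] = 7 + -4 = 3, A[0][1] + B[1][1] = 3 + 5 = 8, A[0][2] + B[2][1] = -5 + 0 = -5) = -5 (attained at k = 2)
  C[0][2] = min over k of (A[0][0] + B[0][2] = 7 + 1 = 8, A[0][1] + B[1][2] = 3 + 4 = 7, A[0][2] + B[2][2] = -5 + 9 = 4) = 4 (attained at k = 2)
  C[1][0] = min over k of (A[1][0] + B[0][0] = 9 + -4 = 5, A[1][1] + B[1][0] = -4 + 3 = -1, A[1][2] + B[2][0] = -3 + 9 = 6) = -1 (attained at k = 1)
  C[1][1] = min over k of (A[1][0] + B[0][1] = 9 + -4 = 5, A[1][1] + B[1][1] = -4 + 5 = 1, A[1][2] + B[2][1] = -3 + 0 = -3) = -3 (attained at k = 2)
  C[1][2] = min over k of (A[1][0] + B[0][2] = 9 + 1 = 10, A[1][1] + B[1][2] = -4 + 4 = 0, A[1][2] + B[2][2] = -3 + 9 = 6) = 0 (attained at k = 1)
  C[2][0] = min over k of (A[2][0] + B[0][0] = -5 + -4 = -9, A[2][1] + B[1][0] = 0 + 3 = 3, A[2][2] + B[2][0] = 2 + 9 = 11) = -9 (attained at k = 0)
  C[2][1] = min over k of (A[2][0] + B[0][1] = -5 + -4 = -9, A[2][1] + B[1][1] = 0 + 5 = 5, A[2][2] + B[2][1] = 2 + 0 = 2) = -9 (attained at k = 0)
  C[2][2] = min over k of (A[2][0] + B[0][2] = -5 + 1 = -4, A[2][1] + B[1][2] = 0 + 4 = 4, A[2][2] + B[2][2] = 2 + 9 = 11) = -4 (attained at k = 0)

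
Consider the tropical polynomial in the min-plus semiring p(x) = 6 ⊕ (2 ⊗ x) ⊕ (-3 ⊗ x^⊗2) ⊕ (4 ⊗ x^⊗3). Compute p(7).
p(7) = 6

A tropical monomial a ⊗ x^⊗i evaluates to a + i · x. Evaluating each term at x = 7:
  Term 0 contributes 6 + 0 · 7 = 6
  Term 1 contributes 2 + 1 · 7 = 9
  Term 2 contributes -3 + 2 · 7 = 11
  Term 3 contributes 4 + 3 · 7 = 25
p(7) = ⊕ of these = min[6, 9, 11, 25] = 6.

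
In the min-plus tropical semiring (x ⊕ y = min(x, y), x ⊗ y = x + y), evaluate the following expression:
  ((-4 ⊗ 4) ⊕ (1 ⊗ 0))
((-4 ⊗ 4) ⊕ (1 ⊗ 0)) = 0

Expand innermost to outermost. Recall ⊕ takes the minimum of its arguments and ⊗ takes their sum. Working out the expression ((-4 ⊗ 4) ⊕ (1 ⊗ 0)) gives 0.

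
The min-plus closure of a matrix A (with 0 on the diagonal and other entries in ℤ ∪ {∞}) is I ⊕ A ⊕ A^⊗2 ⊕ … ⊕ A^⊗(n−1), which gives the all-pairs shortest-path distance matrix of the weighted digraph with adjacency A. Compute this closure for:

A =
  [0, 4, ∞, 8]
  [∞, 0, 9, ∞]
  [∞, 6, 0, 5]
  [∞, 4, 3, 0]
Closure =
  [0, 4, 11, 8]
  [∞, 0, 9, 14]
  [∞, 6, 0, 5]
  [∞, 4, 3, 0]

This is the Floyd-Warshall all-pairs shortest-path computation. For each intermediate vertex k = 0, 1, …, 3, update dist[i][j] ← min(dist[i][j], dist[i][k] + dist[k][j]). The final matrix gives, for each (i, j), the minimum total weight of any directed path from i to j (possibly empty when i = j).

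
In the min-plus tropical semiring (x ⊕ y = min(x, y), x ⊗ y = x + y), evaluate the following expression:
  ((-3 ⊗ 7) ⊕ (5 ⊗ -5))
((-3 ⊗ 7) ⊕ (5 ⊗ -5)) = 0

Expand innermost to outermost. Recall ⊕ takes the minimum of its arguments and ⊗ takes their sum. Working out the expression ((-3 ⊗ 7) ⊕ (5 ⊗ -5)) gives 0.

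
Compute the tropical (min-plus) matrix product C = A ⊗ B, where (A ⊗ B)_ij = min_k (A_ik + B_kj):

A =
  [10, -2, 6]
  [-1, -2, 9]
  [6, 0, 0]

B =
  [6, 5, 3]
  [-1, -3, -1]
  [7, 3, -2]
A ⊗ B =
  [-3, -5, -3]
  [-3, -5, -3]
  [-1, -3, -2]

Apply the min-plus product entry-by-entry:
  C[0][0] = min over k of (A[0][0] + B[0][0] = 10 + 6 = 16, A[0][1] + B[1][0] = -2 + -1 = -3, A[0][2] + B[2][0] = 6 + 7 = 13) = -3 (attained at k = 1)
  C[0][1] = min over k of (A[0][0] + B[0][1] = 10 + 5 = 15, A[0][1] + B[1][1] = -2 + -3 = -5, A[0][2] + B[2][1] = 6 + 3 = 9) = -5 (attained at k = 1)
  C[0][2] = min over k of (A[0][0] + B[0][2] = 10 + 3 = 13, A[0][1] + B[1][2] = -2 + -1 = -3, A[0][2] + B[2][2] = 6 + -2 = 4) = -3 (attained at k = 1)
  C[1][0] = min over k of (A[1][0] + B[0][0] = -1 + 6 = 5, A[1][1] + B[1][0] = -2 + -1 = -3, A[1][2] + B[2][0] = 9 + 7 = 16) = -3 (attained at k = 1)
  C[1][1] = min over k of (A[1][0] + B[0][1] = -1 + 5 = 4, A[1][1] + B[1][1] = -2 + -3 = -5, A[1][2] + B[2][1] = 9 + 3 = 12) = -5 (attained at k = 1)
  C[1][2] = min over k of (A[1][0] + B[0][2] = -1 + 3 = 2, A[1][1] + B[1][2] = -2 + -1 = -3, A[1][2] + B[2][2] = 9 + -2 = 7) = -3 (attained at k = 1)
  C[2][0] = min over k of (A[2][0] + B[0][0] = 6 + 6 = 12, A[2][1] + B[1][0] = 0 + -1 = -1, A[2][2] + B[2][0] = 0 + 7 = 7) = -1 (attained at k = 1)
  C[2][1] = min over k of (A[2][0] + B[0][1] = 6 + 5 = 11, A[2][1] + B[1][1] = 0 + -3 = -3, A[2][2] + B[2][1] = 0 + 3 = 3) = -3 (attained at k = 1)
  C[2][2] = min over k of (A[2][0] + B[0][2] = 6 + 3 = 9, A[2][1] + B[1][2] = 0 + -1 = -1, A[2][2] + B[2][2] = 0 + -2 = -2) = -2 (attained at k = 2)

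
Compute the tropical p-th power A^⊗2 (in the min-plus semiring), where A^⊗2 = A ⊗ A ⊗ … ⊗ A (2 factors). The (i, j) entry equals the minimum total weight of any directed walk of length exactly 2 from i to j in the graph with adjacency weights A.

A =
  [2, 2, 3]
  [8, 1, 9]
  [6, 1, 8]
A^⊗2 =
  [4, 3, 5]
  [9, 2, 10]
  [8, 2, 9]

Each entry (A^⊗2)_ij equals the minimum over all length-2 walks i = v_0 → v_1 → … → v_2 = j of Σ_t A[v_t][v_{t+1}]. For example, for (i, j) = (0, 2) we minimise over 3 possible intermediate vertex sequences; the minimum is 5, attained along the walk 0 → 0 → 2.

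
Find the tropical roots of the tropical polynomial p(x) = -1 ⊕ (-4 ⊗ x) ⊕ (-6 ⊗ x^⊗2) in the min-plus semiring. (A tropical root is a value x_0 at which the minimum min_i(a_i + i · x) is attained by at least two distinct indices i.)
Roots: {2, 3}

Each tropical root is a break point of the lower envelope of the lines y = a_i + i · x (there are 3 lines, with slopes 0, 1, ..., 2). Only the lines that attain the minimum somewhere contribute to roots; other lines are dominated. Here the surviving (envelope) indices are i = 2, i = 1, i = 0.
Intersections between consecutive envelope lines give the roots: for adjacent envelope indices i < j the intersection is x = (a_i − a_j) / (j − i). Reading off the sorted break points: {2, 3}.
Verification: at each break x_0, at least two indices attain the minimum of min_i(a_i + i · x_0).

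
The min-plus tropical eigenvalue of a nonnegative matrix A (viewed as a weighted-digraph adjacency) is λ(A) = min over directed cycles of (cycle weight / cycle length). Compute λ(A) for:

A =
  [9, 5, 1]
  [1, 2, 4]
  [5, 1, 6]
λ(A) = 1

Enumerate directed cycles and compute their means (weight / length). Sample:
  cycle 0 → 0: weight = 9, length = 1, mean = 9/1 ≈ 9.000
  cycle 1 → 1: weight = 2, length = 1, mean = 2/1 ≈ 2.000
  cycle 2 → 2: weight = 6, length = 1, mean = 6/1 ≈ 6.000
  cycle 0 → 1 → 0: weight = 6, length = 2, mean = 6/2 ≈ 3.000
  cycle 0 → 2 → 0: weight = 6, length = 2, mean = 6/2 ≈ 3.000
  cycle 1 → 0 → 1: weight = 6, length = 2, mean = 6/2 ≈ 3.000
Minimum mean = 1.000, attained e.g. along the cycle 0 → 2 → 1 → 0 with weight 3 and length 3. So λ(A) = 3/3 = 1.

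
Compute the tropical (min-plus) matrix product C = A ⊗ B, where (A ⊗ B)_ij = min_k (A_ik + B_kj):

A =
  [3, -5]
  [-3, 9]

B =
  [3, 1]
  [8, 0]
A ⊗ B =
  [3, -5]
  [0, -2]

Apply the min-plus product entry-by-entry:
  C[0][0] = min over k of (A[0][0] + B[0][0] = 3 + 3 = 6, A[0][1] + B[1][0] = -5 + 8 = 3) = 3 (attained at k = 1)
  C[0][1] = min over k of (A[0][0] + B[0][1] = 3 + 1 = 4, A[0][1] + B[1][1] = -5 + 0 = -5) = -5 (attained at k = 1)
  C[1][0] = min over k of (A[1][0] + B[0][0] = -3 + 3 = 0, A[1][1] + B[1][0] = 9 + 8 = 17) = 0 (attained at k = 0)
  C[1][1] = min over k of (A[1][0] + B[0][1] = -3 + 1 = -2, A[1][1] + B[1][1] = 9 + 0 = 9) = -2 (attained at k = 0)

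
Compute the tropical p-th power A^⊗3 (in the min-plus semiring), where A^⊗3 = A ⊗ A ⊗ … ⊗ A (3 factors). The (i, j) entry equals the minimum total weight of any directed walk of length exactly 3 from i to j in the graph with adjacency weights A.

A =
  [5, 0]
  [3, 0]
A^⊗3 =
  [3, 0]
  [3, 0]

Each entry (A^⊗3)_ij equals the minimum over all length-3 walks i = v_0 → v_1 → … → v_3 = j of Σ_t A[v_t][v_{t+1}]. For example, for (i, j) = (0, 1) we minimise over 4 possible intermediate vertex sequences; the minimum is 0, attained along the walk 0 → 1 → 1 → 1.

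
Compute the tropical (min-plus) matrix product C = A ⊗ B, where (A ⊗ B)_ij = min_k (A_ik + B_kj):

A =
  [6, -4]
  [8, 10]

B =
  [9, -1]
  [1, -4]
A ⊗ B =
  [-3, -8]
  [11, 6]

Apply the min-plus product entry-by-entry:
  C[0][0] = min over k of (A[0][0] + B[0][0] = 6 + 9 = 15, A[0][1] + B[1][0] = -4 + 1 = -3) = -3 (attained at k = 1)
  C[0][1] = min over k of (A[0][0] + B[0][1] = 6 + -1 = 5, A[0][1] + B[1][1] = -4 + -4 = -8) = -8 (attained at k = 1)
  C[1][0] = min over k of (A[1][0] + B[0][0] = 8 + 9 = 17, A[1][1] + B[1][0] = 10 + 1 = 11) = 11 (attained at k = 1)
  C[1][1] = min over k of (A[1][0] + B[0][1] = 8 + -1 = 7, A[1][1] + B[1][1] = 10 + -4 = 6) = 6 (attained at k = 1)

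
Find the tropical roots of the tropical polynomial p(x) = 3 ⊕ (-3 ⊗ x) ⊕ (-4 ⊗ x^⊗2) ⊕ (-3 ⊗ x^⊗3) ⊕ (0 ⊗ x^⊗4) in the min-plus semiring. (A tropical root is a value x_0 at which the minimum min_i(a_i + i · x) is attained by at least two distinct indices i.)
Roots: {-3, -1, 1, 6}

Each tropical root is a break point of the lower envelope of the lines y = a_i + i · x (there are 5 lines, with slopes 0, 1, ..., 4). Only the lines that attain the minimum somewhere contribute to roots; other lines are dominated. Here the surviving (envelope) indices are i = 4, i = 3, i = 2, i = 1, i = 0.
Intersections between consecutive envelope lines give the roots: for adjacent envelope indices i < j the intersection is x = (a_i − a_j) / (j − i). Reading off the sorted break points: {-3, -1, 1, 6}.
Verification: at each break x_0, at least two indices attain the minimum of min_i(a_i + i · x_0).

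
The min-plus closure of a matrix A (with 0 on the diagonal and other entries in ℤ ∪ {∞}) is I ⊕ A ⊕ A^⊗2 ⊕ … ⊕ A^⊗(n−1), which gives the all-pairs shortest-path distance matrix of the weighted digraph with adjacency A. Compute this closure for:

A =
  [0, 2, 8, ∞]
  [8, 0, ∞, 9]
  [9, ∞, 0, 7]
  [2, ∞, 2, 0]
Closure =
  [0, 2, 8, 11]
  [8, 0, 11, 9]
  [9, 11, 0, 7]
  [2, 4, 2, 0]

This is the Floyd-Warshall all-pairs shortest-path computation. For each intermediate vertex k = 0, 1, …, 3, update dist[i][j] ← min(dist[i][j], dist[i][k] + dist[k][j]). The final matrix gives, for each (i, j), the minimum total weight of any directed path from i to j (possibly empty when i = j).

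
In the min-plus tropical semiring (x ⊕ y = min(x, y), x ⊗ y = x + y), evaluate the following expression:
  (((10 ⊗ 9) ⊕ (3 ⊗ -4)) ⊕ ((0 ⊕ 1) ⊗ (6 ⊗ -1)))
(((10 ⊗ 9) ⊕ (3 ⊗ -4)) ⊕ ((0 ⊕ 1) ⊗ (6 ⊗ -1))) = -1

Expand innermost to outermost. Recall ⊕ takes the minimum of its arguments and ⊗ takes their sum. Working out the expression (((10 ⊗ 9) ⊕ (3 ⊗ -4)) ⊕ ((0 ⊕ 1) ⊗ (6 ⊗ -1))) gives -1.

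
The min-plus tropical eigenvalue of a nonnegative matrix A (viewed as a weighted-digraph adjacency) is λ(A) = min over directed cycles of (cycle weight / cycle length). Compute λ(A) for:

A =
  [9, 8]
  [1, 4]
λ(A) = 4

Enumerate directed cycles and compute their means (weight / length). Sample:
  cycle 0 → 0: weight = 9, length = 1, mean = 9/1 ≈ 9.000
  cycle 1 → 1: weight = 4, length = 1, mean = 4/1 ≈ 4.000
  cycle 0 → 1 → 0: weight = 9, length = 2, mean = 9/2 ≈ 4.500
  cycle 1 → 0 → 1: weight = 9, length = 2, mean = 9/2 ≈ 4.500
Minimum mean = 4.000, attained e.g. along the cycle 1 → 1 with weight 4 and length 1. So λ(A) = 4/1 = 4.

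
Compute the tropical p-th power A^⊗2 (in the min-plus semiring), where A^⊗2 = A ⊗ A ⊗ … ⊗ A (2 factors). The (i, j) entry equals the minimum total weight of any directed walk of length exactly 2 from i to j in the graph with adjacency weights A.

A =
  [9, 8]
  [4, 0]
A^⊗2 =
  [12, 8]
  [4, 0]

Each entry (A^⊗2)_ij equals the minimum over all length-2 walks i = v_0 → v_1 → … → v_2 = j of Σ_t A[v_t][v_{t+1}]. For example, for (i, j) = (0, 1) we minimise over 2 possible intermediate vertex sequences; the minimum is 8, attained along the walk 0 → 1 → 1.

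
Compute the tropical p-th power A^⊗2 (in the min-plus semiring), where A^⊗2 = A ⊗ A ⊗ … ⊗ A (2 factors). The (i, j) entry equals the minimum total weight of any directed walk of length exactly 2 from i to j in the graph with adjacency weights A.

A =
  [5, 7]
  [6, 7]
A^⊗2 =
  [10, 12]
  [11, 13]

Each entry (A^⊗2)_ij equals the minimum over all length-2 walks i = v_0 → v_1 → … → v_2 = j of Σ_t A[v_t][v_{t+1}]. For example, for (i, j) = (0, 1) we minimise over 2 possible intermediate vertex sequences; the minimum is 12, attained along the walk 0 → 0 → 1.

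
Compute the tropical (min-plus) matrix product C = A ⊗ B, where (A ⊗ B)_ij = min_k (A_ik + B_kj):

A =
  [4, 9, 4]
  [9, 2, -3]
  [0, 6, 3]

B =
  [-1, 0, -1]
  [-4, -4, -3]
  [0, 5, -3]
A ⊗ B =
  [3, 4, 1]
  [-3, -2, -6]
  [-1, 0, -1]

Apply the min-plus product entry-by-entry:
  C[0][0] = min over k of (A[0][0] + B[0][0] = 4 + -1 = 3, A[0][1] + B[1][0] = 9 + -4 = 5, A[0][2] + B[2][0] = 4 + 0 = 4) = 3 (attained at k = 0)
  C[0][1] = min over k of (A[0][0] + B[0][1] = 4 + 0 = 4, A[0][1] + B[1][1] = 9 + -4 = 5, A[0][2] + B[2][1] = 4 + 5 = 9) = 4 (attained at k = 0)
  C[0][2] = min over k of (A[0][0] + B[0][2] = 4 + -1 = 3, A[0][1] + B[1][2] = 9 + -3 = 6, A[0][2] + B[2][2] = 4 + -3 = 1) = 1 (attained at k = 2)
  C[1][0] = min over k of (A[1][0] + B[0][0] = 9 + -1 = 8, A[1][1] + B[1][0] = 2 + -4 = -2, A[1][2] + B[2][0] = -3 + 0 = -3) = -3 (attained at k = 2)
  C[1][1] = min over k of (A[1][0] + B[0][1] = 9 + 0 = 9, A[1][1] + B[1][1] = 2 + -4 = -2, A[1][2] + B[2][1] = -3 + 5 = 2) = -2 (attained at k = 1)
  C[1][2] = min over k of (A[1][0] + B[0][2] = 9 + -1 = 8, A[1][1] + B[1][2] = 2 + -3 = -1, A[1][2] + B[2][2] = -3 + -3 = -6) = -6 (attained at k = 2)
  C[2][0] = min over k of (A[2][0] + B[0][0] = 0 + -1 = -1, A[2][1] + B[1][0] = 6 + -4 = 2, A[2][2] + B[2][0] = 3 + 0 = 3) = -1 (attained at k = 0)
  C[2][1] = min over k of (A[2][0] + B[0][1] = 0 + 0 = 0, A[2][1] + B[1][1] = 6 + -4 = 2, A[2][2] + B[2][1] = 3 + 5 = 8) = 0 (attained at k = 0)
  C[2][2] = min over k of (A[2][0] + B[0][2] = 0 + -1 = -1, A[2][1] + B[1][2] = 6 + -3 = 3, A[2][2] + B[2][2] = 3 + -3 = 0) = -1 (attained at k = 0)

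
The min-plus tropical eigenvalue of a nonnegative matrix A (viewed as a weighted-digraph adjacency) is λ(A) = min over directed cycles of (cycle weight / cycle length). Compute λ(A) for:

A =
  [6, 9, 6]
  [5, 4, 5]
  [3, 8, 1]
λ(A) = 1

Enumerate directed cycles and compute their means (weight / length). Sample:
  cycle 0 → 0: weight = 6, length = 1, mean = 6/1 ≈ 6.000
  cycle 1 → 1: weight = 4, length = 1, mean = 4/1 ≈ 4.000
  cycle 2 → 2: weight = 1, length = 1, mean = 1/1 ≈ 1.000
  cycle 0 → 1 → 0: weight = 14, length = 2, mean = 14/2 ≈ 7.000
  cycle 0 → 2 → 0: weight = 9, length = 2, mean = 9/2 ≈ 4.500
  cycle 1 → 0 → 1: weight = 14, length = 2, mean = 14/2 ≈ 7.000
Minimum mean = 1.000, attained e.g. along the cycle 2 → 2 with weight 1 and length 1. So λ(A) = 1/1 = 1.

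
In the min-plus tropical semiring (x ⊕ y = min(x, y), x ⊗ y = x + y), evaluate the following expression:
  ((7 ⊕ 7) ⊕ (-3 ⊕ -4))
((7 ⊕ 7) ⊕ (-3 ⊕ -4)) = -4

Expand innermost to outermost. Recall ⊕ takes the minimum of its arguments and ⊗ takes their sum. Working out the expression ((7 ⊕ 7) ⊕ (-3 ⊕ -4)) gives -4.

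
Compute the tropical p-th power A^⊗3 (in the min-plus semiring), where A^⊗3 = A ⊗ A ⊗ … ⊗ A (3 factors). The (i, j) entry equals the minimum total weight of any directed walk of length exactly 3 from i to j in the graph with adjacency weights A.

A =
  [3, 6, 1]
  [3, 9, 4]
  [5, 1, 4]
A^⊗3 =
  [5, 5, 6]
  [8, 5, 7]
  [7, 6, 5]

Each entry (A^⊗3)_ij equals the minimum over all length-3 walks i = v_0 → v_1 → … → v_3 = j of Σ_t A[v_t][v_{t+1}]. For example, for (i, j) = (0, 2) we minimise over 9 possible intermediate vertex sequences; the minimum is 6, attained along the walk 0 → 2 → 1 → 2.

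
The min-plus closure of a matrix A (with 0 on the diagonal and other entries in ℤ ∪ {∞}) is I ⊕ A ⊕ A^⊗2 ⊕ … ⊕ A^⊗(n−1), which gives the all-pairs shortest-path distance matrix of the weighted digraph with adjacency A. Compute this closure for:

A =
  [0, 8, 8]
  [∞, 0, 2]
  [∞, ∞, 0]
Closure =
  [0, 8, 8]
  [∞, 0, 2]
  [∞, ∞, 0]

This is the Floyd-Warshall all-pairs shortest-path computation. For each intermediate vertex k = 0, 1, …, 2, update dist[i][j] ← min(dist[i][j], dist[i][k] + dist[k][j]). The final matrix gives, for each (i, j), the minimum total weight of any directed path from i to j (possibly empty when i = j).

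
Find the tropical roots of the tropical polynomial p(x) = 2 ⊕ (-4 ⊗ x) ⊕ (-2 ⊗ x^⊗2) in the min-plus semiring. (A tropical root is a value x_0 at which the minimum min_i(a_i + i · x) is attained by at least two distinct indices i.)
Roots: {-2, 6}

Each tropical root is a break point of the lower envelope of the lines y = a_i + i · x (there are 3 lines, with slopes 0, 1, ..., 2). Only the lines that attain the minimum somewhere contribute to roots; other lines are dominated. Here the surviving (envelope) indices are i = 2, i = 1, i = 0.
Intersections between consecutive envelope lines give the roots: for adjacent envelope indices i < j the intersection is x = (a_i − a_j) / (j − i). Reading off the sorted break points: {-2, 6}.
Verification: at each break x_0, at least two indices attain the minimum of min_i(a_i + i · x_0).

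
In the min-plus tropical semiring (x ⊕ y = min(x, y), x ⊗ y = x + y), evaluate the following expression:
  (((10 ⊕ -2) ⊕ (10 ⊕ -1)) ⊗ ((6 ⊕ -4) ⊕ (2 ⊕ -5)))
(((10 ⊕ -2) ⊕ (10 ⊕ -1)) ⊗ ((6 ⊕ -4) ⊕ (2 ⊕ -5))) = -7

Expand innermost to outermost. Recall ⊕ takes the minimum of its arguments and ⊗ takes their sum. Working out the expression (((10 ⊕ -2) ⊕ (10 ⊕ -1)) ⊗ ((6 ⊕ -4) ⊕ (2 ⊕ -5))) gives -7.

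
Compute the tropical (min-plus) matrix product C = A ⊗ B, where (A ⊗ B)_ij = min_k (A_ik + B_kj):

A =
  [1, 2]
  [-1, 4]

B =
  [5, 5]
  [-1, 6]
A ⊗ B =
  [1, 6]
  [3, 4]

Apply the min-plus product entry-by-entry:
  C[0][0] = min over k of (A[0][0] + B[0][0] = 1 + 5 = 6, A[0][1] + B[1][0] = 2 + -1 = 1) = 1 (attained at k = 1)
  C[0][1] = min over k of (A[0][0] + B[0][1] = 1 + 5 = 6, A[0][1] + B[1][1] = 2 + 6 = 8) = 6 (attained at k = 0)
  C[1][0] = min over k of (A[1][0] + B[0][0] = -1 + 5 = 4, A[1][1] + B[1][0] = 4 + -1 = 3) = 3 (attained at k = 1)
  C[1][1] = min over k of (A[1][0] + B[0][1] = -1 + 5 = 4, A[1][1] + B[1][1] = 4 + 6 = 10) = 4 (attained at k = 0)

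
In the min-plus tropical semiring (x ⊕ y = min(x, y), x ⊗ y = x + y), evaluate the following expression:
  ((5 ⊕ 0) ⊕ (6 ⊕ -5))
((5 ⊕ 0) ⊕ (6 ⊕ -5)) = -5

Expand innermost to outermost. Recall ⊕ takes the minimum of its arguments and ⊗ takes their sum. Working out the expression ((5 ⊕ 0) ⊕ (6 ⊕ -5)) gives -5.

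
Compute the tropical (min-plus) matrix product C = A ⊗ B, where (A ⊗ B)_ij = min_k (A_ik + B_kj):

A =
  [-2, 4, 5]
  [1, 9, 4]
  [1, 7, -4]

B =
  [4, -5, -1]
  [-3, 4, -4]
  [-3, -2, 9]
A ⊗ B =
  [1, -7, -3]
  [1, -4, 0]
  [-7, -6, 0]

Apply the min-plus product entry-by-entry:
  C[0][0] = min over k of (A[0][0] + B[0][0] = -2 + 4 = 2, A[0][1] + B[1][0] = 4 + -3 = 1, A[0][2] + B[2][0] = 5 + -3 = 2) = 1 (attained at k = 1)
  C[0][1] = min over k of (A[0][0] + B[0][1] = -2 + -5 = -7, A[0][1] + B[1][1] = 4 + 4 = 8, A[0][2] + B[2][1] = 5 + -2 = 3) = -7 (attained at k = 0)
  C[0][2] = min over k of (A[0][0] + B[0][2] = -2 + -1 = -3, A[0][1] + B[1][2] = 4 + -4 = 0, A[0][2] + B[2][2] = 5 + 9 = 14) = -3 (attained at k = 0)
  C[1][0] = min over k of (A[1][0] + B[0][0] = 1 + 4 = 5, A[1][1] + B[1][0] = 9 + -3 = 6, A[1][2] + B[2][0] = 4 + -3 = 1) = 1 (attained at k = 2)
  C[1][1] = min over k of (A[1][0] + B[0][1] = 1 + -5 = -4, A[1][1] + B[1][1] = 9 + 4 = 13, A[1][2] + B[2][1] = 4 + -2 = 2) = -4 (attained at k = 0)
  C[1][2] = min over k of (A[1][0] + B[0][2] = 1 + -1 = 0, A[1][1] + B[1][2] = 9 + -4 = 5, A[1][2] + B[2][2] = 4 + 9 = 13) = 0 (attained at k = 0)
  C[2][0] = min over k of (A[2][0] + B[0][0] = 1 + 4 = 5, A[2][1] + B[1][0] = 7 + -3 = 4, A[2][2] + B[2][0] = -4 + -3 = -7) = -7 (attained at k = 2)
  C[2][1] = min over k of (A[2][0] + B[0][1] = 1 + -5 = -4, A[2][1] + B[1][1] = 7 + 4 = 11, A[2][2] + B[2][1] = -4 + -2 = -6) = -6 (attained at k = 2)
  C[2][2] = min over k of (A[2][0] + B[0][2] = 1 + -1 = 0, A[2][1] + B[1][2] = 7 + -4 = 3, A[2][2] + B[2][2] = -4 + 9 = 5) = 0 (attained at k = 0)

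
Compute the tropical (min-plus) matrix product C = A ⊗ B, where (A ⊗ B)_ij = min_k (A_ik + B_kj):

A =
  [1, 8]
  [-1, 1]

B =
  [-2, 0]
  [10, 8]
A ⊗ B =
  [-1, 1]
  [-3, -1]

Apply the min-plus product entry-by-entry:
  C[0][0] = min over k of (A[0][0] + B[0][0] = 1 + -2 = -1, A[0][1] + B[1][0] = 8 + 10 = 18) = -1 (attained at k = 0)
  C[0][1] = min over k of (A[0][0] + B[0][1] = 1 + 0 = 1, A[0][1] + B[1][1] = 8 + 8 = 16) = 1 (attained at k = 0)
  C[1][0] = min over k of (A[1][0] + B[0][0] = -1 + -2 = -3, A[1][1] + B[1][0] = 1 + 10 = 11) = -3 (attained at k = 0)
  C[1][1] = min over k of (A[1][0] + B[0][1] = -1 + 0 = -1, A[1][1] + B[1][1] = 1 + 8 = 9) = -1 (attained at k = 0)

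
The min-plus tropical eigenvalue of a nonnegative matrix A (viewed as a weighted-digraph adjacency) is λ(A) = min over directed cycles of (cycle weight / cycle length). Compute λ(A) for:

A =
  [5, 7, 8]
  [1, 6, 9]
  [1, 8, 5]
λ(A) = 4

Enumerate directed cycles and compute their means (weight / length). Sample:
  cycle 0 → 0: weight = 5, length = 1, mean = 5/1 ≈ 5.000
  cycle 1 → 1: weight = 6, length = 1, mean = 6/1 ≈ 6.000
  cycle 2 → 2: weight = 5, length = 1, mean = 5/1 ≈ 5.000
  cycle 0 → 1 → 0: weight = 8, length = 2, mean = 8/2 ≈ 4.000
  cycle 0 → 2 → 0: weight = 9, length = 2, mean = 9/2 ≈ 4.500
  cycle 1 → 0 → 1: weight = 8, length = 2, mean = 8/2 ≈ 4.000
Minimum mean = 4.000, attained e.g. along the cycle 0 → 1 → 0 with weight 8 and length 2. So λ(A) = 8/2 = 4.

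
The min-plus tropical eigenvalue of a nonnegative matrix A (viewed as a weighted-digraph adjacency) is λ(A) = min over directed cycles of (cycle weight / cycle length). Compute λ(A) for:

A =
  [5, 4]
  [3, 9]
λ(A) = 7/2

Enumerate directed cycles and compute their means (weight / length). Sample:
  cycle 0 → 0: weight = 5, length = 1, mean = 5/1 ≈ 5.000
  cycle 1 → 1: weight = 9, length = 1, mean = 9/1 ≈ 9.000
  cycle 0 → 1 → 0: weight = 7, length = 2, mean = 7/2 ≈ 3.500
  cycle 1 → 0 → 1: weight = 7, length = 2, mean = 7/2 ≈ 3.500
Minimum mean = 3.500, attained e.g. along the cycle 0 → 1 → 0 with weight 7 and length 2. So λ(A) = 7/2 = 7/2.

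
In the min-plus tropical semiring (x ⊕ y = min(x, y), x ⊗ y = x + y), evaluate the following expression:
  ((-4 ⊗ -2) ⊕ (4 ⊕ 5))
((-4 ⊗ -2) ⊕ (4 ⊕ 5)) = -6

Expand innermost to outermost. Recall ⊕ takes the minimum of its arguments and ⊗ takes their sum. Working out the expression ((-4 ⊗ -2) ⊕ (4 ⊕ 5)) gives -6.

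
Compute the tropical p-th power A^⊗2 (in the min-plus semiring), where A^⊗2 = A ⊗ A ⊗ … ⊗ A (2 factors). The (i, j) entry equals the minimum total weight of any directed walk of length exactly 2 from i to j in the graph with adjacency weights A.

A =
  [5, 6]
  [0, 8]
A^⊗2 =
  [6, 11]
  [5, 6]

Each entry (A^⊗2)_ij equals the minimum over all length-2 walks i = v_0 → v_1 → … → v_2 = j of Σ_t A[v_t][v_{t+1}]. For example, for (i, j) = (0, 1) we minimise over 2 possible intermediate vertex sequences; the minimum is 11, attained along the walk 0 → 0 → 1.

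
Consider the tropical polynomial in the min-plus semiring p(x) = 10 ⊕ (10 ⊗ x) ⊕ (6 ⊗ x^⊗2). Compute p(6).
p(6) = 10

A tropical monomial a ⊗ x^⊗i evaluates to a + i · x. Evaluating each term at x = 6:
  Term 0 contributes 10 + 0 · 6 = 10
  Term 1 contributes 10 + 1 · 6 = 16
  Term 2 contributes 6 + 2 · 6 = 18
p(6) = ⊕ of these = min[10, 16, 18] = 10.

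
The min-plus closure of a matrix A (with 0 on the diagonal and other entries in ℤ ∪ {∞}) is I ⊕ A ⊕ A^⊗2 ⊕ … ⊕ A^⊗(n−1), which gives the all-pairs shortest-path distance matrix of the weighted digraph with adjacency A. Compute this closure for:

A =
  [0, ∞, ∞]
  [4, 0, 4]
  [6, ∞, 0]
Closure =
  [0, ∞, ∞]
  [4, 0, 4]
  [6, ∞, 0]

This is the Floyd-Warshall all-pairs shortest-path computation. For each intermediate vertex k = 0, 1, …, 2, update dist[i][j] ← min(dist[i][j], dist[i][k] + dist[k][j]). The final matrix gives, for each (i, j), the minimum total weight of any directed path from i to j (possibly empty when i = j).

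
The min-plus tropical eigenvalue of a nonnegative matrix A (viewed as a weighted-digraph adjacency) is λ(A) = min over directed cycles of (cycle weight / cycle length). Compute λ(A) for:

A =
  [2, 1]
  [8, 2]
λ(A) = 2

Enumerate directed cycles and compute their means (weight / length). Sample:
  cycle 0 → 0: weight = 2, length = 1, mean = 2/1 ≈ 2.000
  cycle 1 → 1: weight = 2, length = 1, mean = 2/1 ≈ 2.000
  cycle 0 → 1 → 0: weight = 9, length = 2, mean = 9/2 ≈ 4.500
  cycle 1 → 0 → 1: weight = 9, length = 2, mean = 9/2 ≈ 4.500
Minimum mean = 2.000, attained e.g. along the cycle 0 → 0 with weight 2 and length 1. So λ(A) = 2/1 = 2.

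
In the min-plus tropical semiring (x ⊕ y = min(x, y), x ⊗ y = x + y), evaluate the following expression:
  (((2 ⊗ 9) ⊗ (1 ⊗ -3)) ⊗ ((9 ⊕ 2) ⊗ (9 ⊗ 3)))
(((2 ⊗ 9) ⊗ (1 ⊗ -3)) ⊗ ((9 ⊕ 2) ⊗ (9 ⊗ 3))) = 23

Expand innermost to outermost. Recall ⊕ takes the minimum of its arguments and ⊗ takes their sum. Working out the expression (((2 ⊗ 9) ⊗ (1 ⊗ -3)) ⊗ ((9 ⊕ 2) ⊗ (9 ⊗ 3))) gives 23.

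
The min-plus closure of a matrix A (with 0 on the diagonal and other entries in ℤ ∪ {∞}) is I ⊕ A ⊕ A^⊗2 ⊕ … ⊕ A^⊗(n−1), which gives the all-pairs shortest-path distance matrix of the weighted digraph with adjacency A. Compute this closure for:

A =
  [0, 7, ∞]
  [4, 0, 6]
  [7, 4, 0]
Closure =
  [0, 7, 13]
  [4, 0, 6]
  [7, 4, 0]

This is the Floyd-Warshall all-pairs shortest-path computation. For each intermediate vertex k = 0, 1, …, 2, update dist[i][j] ← min(dist[i][j], dist[i][k] + dist[k][j]). The final matrix gives, for each (i, j), the minimum total weight of any directed path from i to j (possibly empty when i = j).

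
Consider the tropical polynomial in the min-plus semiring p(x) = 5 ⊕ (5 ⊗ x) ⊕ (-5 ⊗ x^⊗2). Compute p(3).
p(3) = 1

A tropical monomial a ⊗ x^⊗i evaluates to a + i · x. Evaluating each term at x = 3:
  Term 0 contributes 5 + 0 · 3 = 5
  Term 1 contributes 5 + 1 · 3 = 8
  Term 2 contributes -5 + 2 · 3 = 1
p(3) = ⊕ of these = min[5, 8, 1] = 1.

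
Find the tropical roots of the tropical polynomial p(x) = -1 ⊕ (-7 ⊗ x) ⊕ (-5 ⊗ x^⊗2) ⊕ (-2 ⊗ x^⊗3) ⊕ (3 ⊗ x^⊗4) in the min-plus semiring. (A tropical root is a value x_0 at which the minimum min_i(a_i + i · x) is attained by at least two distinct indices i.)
Roots: {-5, -3, -2, 6}

Each tropical root is a break point of the lower envelope of the lines y = a_i + i · x (there are 5 lines, with slopes 0, 1, ..., 4). Only the lines that attain the minimum somewhere contribute to roots; other lines are dominated. Here the surviving (envelope) indices are i = 4, i = 3, i = 2, i = 1, i = 0.
Intersections between consecutive envelope lines give the roots: for adjacent envelope indices i < j the intersection is x = (a_i − a_j) / (j − i). Reading off the sorted break points: {-5, -3, -2, 6}.
Verification: at each break x_0, at least two indices attain the minimum of min_i(a_i + i · x_0).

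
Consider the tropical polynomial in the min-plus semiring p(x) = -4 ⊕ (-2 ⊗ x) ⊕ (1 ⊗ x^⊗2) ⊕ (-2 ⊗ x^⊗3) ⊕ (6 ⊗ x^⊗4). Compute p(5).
p(5) = -4

A tropical monomial a ⊗ x^⊗i evaluates to a + i · x. Evaluating each term at x = 5:
  Term 0 contributes -4 + 0 · 5 = -4
  Term 1 contributes -2 + 1 · 5 = 3
  Term 2 contributes 1 + 2 · 5 = 11
  Term 3 contributes -2 + 3 · 5 = 13
  Term 4 contributes 6 + 4 · 5 = 26
p(5) = ⊕ of these = min[-4, 3, 11, 13, 26] = -4.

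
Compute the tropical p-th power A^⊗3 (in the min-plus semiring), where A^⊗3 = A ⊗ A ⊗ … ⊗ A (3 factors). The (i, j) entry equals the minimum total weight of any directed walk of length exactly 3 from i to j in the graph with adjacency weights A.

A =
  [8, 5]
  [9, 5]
A^⊗3 =
  [19, 15]
  [19, 15]

Each entry (A^⊗3)_ij equals the minimum over all length-3 walks i = v_0 → v_1 → … → v_3 = j of Σ_t A[v_t][v_{t+1}]. For example, for (i, j) = (0, 1) we minimise over 4 possible intermediate vertex sequences; the minimum is 15, attained along the walk 0 → 1 → 1 → 1.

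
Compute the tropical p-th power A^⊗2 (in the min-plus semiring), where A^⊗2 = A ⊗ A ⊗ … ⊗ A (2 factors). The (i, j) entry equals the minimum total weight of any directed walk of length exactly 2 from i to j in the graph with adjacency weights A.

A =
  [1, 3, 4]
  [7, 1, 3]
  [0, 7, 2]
A^⊗2 =
  [2, 4, 5]
  [3, 2, 4]
  [1, 3, 4]

Each entry (A^⊗2)_ij equals the minimum over all length-2 walks i = v_0 → v_1 → … → v_2 = j of Σ_t A[v_t][v_{t+1}]. For example, for (i, j) = (0, 2) we minimise over 3 possible intermediate vertex sequences; the minimum is 5, attained along the walk 0 → 0 → 2.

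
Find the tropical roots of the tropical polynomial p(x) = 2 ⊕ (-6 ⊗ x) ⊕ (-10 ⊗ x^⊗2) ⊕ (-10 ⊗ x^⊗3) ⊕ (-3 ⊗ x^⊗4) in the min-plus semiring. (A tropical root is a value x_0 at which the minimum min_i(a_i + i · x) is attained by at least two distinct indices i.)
Roots: {-7, 0, 4, 8}

Each tropical root is a break point of the lower envelope of the lines y = a_i + i · x (there are 5 lines, with slopes 0, 1, ..., 4). Only the lines that attain the minimum somewhere contribute to roots; other lines are dominated. Here the surviving (envelope) indices are i = 4, i = 3, i = 2, i = 1, i = 0.
Intersections between consecutive envelope lines give the roots: for adjacent envelope indices i < j the intersection is x = (a_i − a_j) / (j − i). Reading off the sorted break points: {-7, 0, 4, 8}.
Verification: at each break x_0, at least two indices attain the minimum of min_i(a_i + i · x_0).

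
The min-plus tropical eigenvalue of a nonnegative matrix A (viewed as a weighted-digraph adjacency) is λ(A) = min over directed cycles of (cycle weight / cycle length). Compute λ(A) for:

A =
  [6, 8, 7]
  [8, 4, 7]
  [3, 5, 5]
λ(A) = 4

Enumerate directed cycles and compute their means (weight / length). Sample:
  cycle 0 → 0: weight = 6, length = 1, mean = 6/1 ≈ 6.000
  cycle 1 → 1: weight = 4, length = 1, mean = 4/1 ≈ 4.000
  cycle 2 → 2: weight = 5, length = 1, mean = 5/1 ≈ 5.000
  cycle 0 → 1 → 0: weight = 16, length = 2, mean = 16/2 ≈ 8.000
  cycle 0 → 2 → 0: weight = 10, length = 2, mean = 10/2 ≈ 5.000
  cycle 1 → 0 → 1: weight = 16, length = 2, mean = 16/2 ≈ 8.000
Minimum mean = 4.000, attained e.g. along the cycle 1 → 1 with weight 4 and length 1. So λ(A) = 4/1 = 4.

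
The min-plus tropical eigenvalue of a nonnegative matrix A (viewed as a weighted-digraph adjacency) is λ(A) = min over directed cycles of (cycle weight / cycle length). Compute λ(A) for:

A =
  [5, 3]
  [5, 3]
λ(A) = 3

Enumerate directed cycles and compute their means (weight / length). Sample:
  cycle 0 → 0: weight = 5, length = 1, mean = 5/1 ≈ 5.000
  cycle 1 → 1: weight = 3, length = 1, mean = 3/1 ≈ 3.000
  cycle 0 → 1 → 0: weight = 8, length = 2, mean = 8/2 ≈ 4.000
  cycle 1 → 0 → 1: weight = 8, length = 2, mean = 8/2 ≈ 4.000
Minimum mean = 3.000, attained e.g. along the cycle 1 → 1 with weight 3 and length 1. So λ(A) = 3/1 = 3.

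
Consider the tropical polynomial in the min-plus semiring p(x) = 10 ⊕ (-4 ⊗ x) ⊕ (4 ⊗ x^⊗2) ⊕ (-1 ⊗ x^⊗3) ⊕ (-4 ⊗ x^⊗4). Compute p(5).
p(5) = 1

A tropical monomial a ⊗ x^⊗i evaluates to a + i · x. Evaluating each term at x = 5:
  Term 0 contributes 10 + 0 · 5 = 10
  Term 1 contributes -4 + 1 · 5 = 1
  Term 2 contributes 4 + 2 · 5 = 14
  Term 3 contributes -1 + 3 · 5 = 14
  Term 4 contributes -4 + 4 · 5 = 16
p(5) = ⊕ of these = min[10, 1, 14, 14, 16] = 1.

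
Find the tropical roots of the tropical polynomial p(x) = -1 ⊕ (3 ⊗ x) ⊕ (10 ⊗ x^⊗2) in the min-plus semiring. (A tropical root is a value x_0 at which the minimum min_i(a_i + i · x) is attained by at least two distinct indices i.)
Roots: {-7, -4}

Each tropical root is a break point of the lower envelope of the lines y = a_i + i · x (there are 3 lines, with slopes 0, 1, ..., 2). Only the lines that attain the minimum somewhere contribute to roots; other lines are dominated. Here the surviving (envelope) indices are i = 2, i = 1, i = 0.
Intersections between consecutive envelope lines give the roots: for adjacent envelope indices i < j the intersection is x = (a_i − a_j) / (j − i). Reading off the sorted break points: {-7, -4}.
Verification: at each break x_0, at least two indices attain the minimum of min_i(a_i + i · x_0).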